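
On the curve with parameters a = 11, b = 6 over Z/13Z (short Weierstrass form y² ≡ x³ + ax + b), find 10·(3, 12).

(3, 1)

Write Q = (3, 12).
Repeated addition: build up to 10Q.
2Q: tangent at (3, 12): λ = (3·3² + 11)/(2·12) ≡ 12/11. 11⁻¹ ≡ 6 (mod 13) since 11·6 = 66 ≡ 1, so λ ≡ 12·6 ≡ 7.
  x = λ² - 3 - 3 = 49 - 6 ≡ 4; y = λ·(3 - 4) - 12 ≡ 7. → (4, 7)
3Q: (4, 7) + (3, 12). λ = (12 - 7)/(3 - 4) ≡ 5/12 mod 13. 12⁻¹ ≡ 12 (mod 13) since 12·12 = 144 ≡ 1, so λ ≡ 8.
  x = λ² - 4 - 3 = 64 - 7 ≡ 5; y = λ·(4 - 5) - 7 ≡ 11. → (5, 11)
4Q: (5, 11) + (3, 12). λ = (12 - 11)/(3 - 5) ≡ 1/11 mod 13. 11⁻¹ ≡ 6 (mod 13), so λ ≡ 6.
  x = λ² - 5 - 3 = 36 - 8 ≡ 2; y = λ·(5 - 2) - 11 ≡ 7. → (2, 7)
5Q: (2, 7) + (3, 12). λ = (12 - 7)/(3 - 2) ≡ 5/1 mod 13. 1⁻¹ ≡ 1 (mod 13) since 1·1 = 1 ≡ 1, so λ ≡ 5.
  x = λ² - 2 - 3 = 25 - 5 ≡ 7; y = λ·(2 - 7) - 7 ≡ 7. → (7, 7)
6Q: (7, 7) + (3, 12). λ = (12 - 7)/(3 - 7) ≡ 5/9 mod 13. 9⁻¹ ≡ 3 (mod 13) since 9·3 = 27 ≡ 1, so λ ≡ 2.
  x = λ² - 7 - 3 = 4 - 10 ≡ 7; y = λ·(7 - 7) - 7 ≡ 6. → (7, 6)
7Q: (7, 6) + (3, 12). λ = (12 - 6)/(3 - 7) ≡ 6/9 mod 13. 9⁻¹ ≡ 3 (mod 13) since 9·3 = 27 ≡ 1, so λ ≡ 5.
  x = λ² - 7 - 3 = 25 - 10 ≡ 2; y = λ·(7 - 2) - 6 ≡ 6. → (2, 6)
8Q: (2, 6) + (3, 12). λ = (12 - 6)/(3 - 2) ≡ 6/1 mod 13. 1⁻¹ ≡ 1 (mod 13), so λ ≡ 6.
  x = λ² - 2 - 3 = 36 - 5 ≡ 5; y = λ·(2 - 5) - 6 ≡ 2. → (5, 2)
9Q: (5, 2) + (3, 12). λ = (12 - 2)/(3 - 5) ≡ 10/11 mod 13. 11⁻¹ ≡ 6 (mod 13) since 11·6 = 66 ≡ 1, so λ ≡ 8.
  x = λ² - 5 - 3 = 64 - 8 ≡ 4; y = λ·(5 - 4) - 2 ≡ 6. → (4, 6)
10Q: (4, 6) + (3, 12). λ = (12 - 6)/(3 - 4) ≡ 6/12 mod 13. 12⁻¹ ≡ 12 (mod 13) since 12·12 = 144 ≡ 1, so λ ≡ 7.
  x = λ² - 4 - 3 = 49 - 7 ≡ 3; y = λ·(4 - 3) - 6 ≡ 1. → (3, 1)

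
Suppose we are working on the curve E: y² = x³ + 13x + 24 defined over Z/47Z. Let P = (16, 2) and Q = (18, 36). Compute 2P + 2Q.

(41, 24)

First 2P:
Repeated addition: build up to 2P.
2P: tangent at (16, 2): λ = (3·16² + 13)/(2·2) ≡ 29/4. 4⁻¹ ≡ 12 (mod 47) since 4·12 = 48 ≡ 1, so λ ≡ 29·12 ≡ 19.
  x = λ² - 16 - 16 = 361 - 32 ≡ 0; y = λ·(16 - 0) - 2 ≡ 20. → (0, 20)
2P = (0, 20).
Next 2Q:
Repeated addition: build up to 2Q.
2Q: tangent at (18, 36): λ = (3·18² + 13)/(2·36) ≡ 45/25. 25⁻¹ ≡ 32 (mod 47), so λ ≡ 45·32 ≡ 30.
  x = λ² - 18 - 18 = 900 - 36 ≡ 18; y = λ·(18 - 18) - 36 ≡ 11. → (18, 11)
2Q = (18, 11).
Finally 2P + 2Q:
(0, 20) + (18, 11). λ = (11 - 20)/(18 - 0) ≡ 38/18 mod 47. 18⁻¹ ≡ 34 (mod 47) since 18·34 = 612 ≡ 1, so λ ≡ 23.
  x = λ² - 0 - 18 = 529 - 18 ≡ 41; y = λ·(0 - 41) - 20 ≡ 24. → (41, 24)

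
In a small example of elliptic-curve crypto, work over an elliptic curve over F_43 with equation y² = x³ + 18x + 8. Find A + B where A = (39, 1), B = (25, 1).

(39, 1) + (25, 1). λ = (1 - 1)/(25 - 39) ≡ 0/29 mod 43. 29⁻¹ ≡ 3 (mod 43), so λ ≡ 0.
  x = λ² - 39 - 25 = 0 - 64 ≡ 22; y = λ·(39 - 22) - 1 ≡ 42. → (22, 42)

(22, 42)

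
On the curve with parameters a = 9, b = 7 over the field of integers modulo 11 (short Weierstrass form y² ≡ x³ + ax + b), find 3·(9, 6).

(2, 0)

Write G = (9, 6).
Repeated addition: build up to 3G.
2G: tangent at (9, 6): λ = (3·9² + 9)/(2·6) ≡ 10/1. 1⁻¹ ≡ 1 (mod 11) since 1·1 = 1 ≡ 1, so λ ≡ 10·1 ≡ 10.
  x = λ² - 9 - 9 = 100 - 18 ≡ 5; y = λ·(9 - 5) - 6 ≡ 1. → (5, 1)
3G: (5, 1) + (9, 6). λ = (6 - 1)/(9 - 5) ≡ 5/4 mod 11. 4⁻¹ ≡ 3 (mod 11), so λ ≡ 4.
  x = λ² - 5 - 9 = 16 - 14 ≡ 2; y = λ·(5 - 2) - 1 ≡ 0. → (2, 0)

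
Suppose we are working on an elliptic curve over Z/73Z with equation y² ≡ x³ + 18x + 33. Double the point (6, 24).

tangent at (6, 24): λ = (3·6² + 18)/(2·24) ≡ 53/48. 48⁻¹ ≡ 35 (mod 73) since 48·35 = 1680 ≡ 1, so λ ≡ 53·35 ≡ 30.
  x = λ² - 6 - 6 = 900 - 12 ≡ 12; y = λ·(6 - 12) - 24 ≡ 15. → (12, 15)

(12, 15)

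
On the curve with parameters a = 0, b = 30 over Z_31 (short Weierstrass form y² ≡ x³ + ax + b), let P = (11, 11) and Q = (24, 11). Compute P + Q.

(27, 20)

(11, 11) + (24, 11). λ = (11 - 11)/(24 - 11) ≡ 0/13 mod 31. 13⁻¹ ≡ 12 (mod 31), so λ ≡ 0.
  x = λ² - 11 - 24 = 0 - 35 ≡ 27; y = λ·(11 - 27) - 11 ≡ 20. → (27, 20)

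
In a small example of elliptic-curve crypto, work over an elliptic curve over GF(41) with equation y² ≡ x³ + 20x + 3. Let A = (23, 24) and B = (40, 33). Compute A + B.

(39, 23)

(23, 24) + (40, 33). λ = (33 - 24)/(40 - 23) ≡ 9/17 mod 41. 17⁻¹ ≡ 29 (mod 41), so λ ≡ 15.
  x = λ² - 23 - 40 = 225 - 63 ≡ 39; y = λ·(23 - 39) - 24 ≡ 23. → (39, 23)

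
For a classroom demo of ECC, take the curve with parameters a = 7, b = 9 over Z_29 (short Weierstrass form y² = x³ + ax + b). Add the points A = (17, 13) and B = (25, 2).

(12, 20)

(17, 13) + (25, 2). λ = (2 - 13)/(25 - 17) ≡ 18/8 mod 29. 8⁻¹ ≡ 11 (mod 29), so λ ≡ 24.
  x = λ² - 17 - 25 = 576 - 42 ≡ 12; y = λ·(17 - 12) - 13 ≡ 20. → (12, 20)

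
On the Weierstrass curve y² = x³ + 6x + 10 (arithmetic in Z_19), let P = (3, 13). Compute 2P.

tangent at (3, 13): λ = (3·3² + 6)/(2·13) ≡ 14/7. 7⁻¹ ≡ 11 (mod 19) since 7·11 = 77 ≡ 1, so λ ≡ 14·11 ≡ 2.
  x = λ² - 3 - 3 = 4 - 6 ≡ 17; y = λ·(3 - 17) - 13 ≡ 16. → (17, 16)

(17, 16)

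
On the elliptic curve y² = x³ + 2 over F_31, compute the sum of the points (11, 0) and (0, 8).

(9, 7)

(11, 0) + (0, 8). λ = (8 - 0)/(0 - 11) ≡ 8/20 mod 31. 20⁻¹ ≡ 14 (mod 31), so λ ≡ 19.
  x = λ² - 11 - 0 = 361 - 11 ≡ 9; y = λ·(11 - 9) - 0 ≡ 7. → (9, 7)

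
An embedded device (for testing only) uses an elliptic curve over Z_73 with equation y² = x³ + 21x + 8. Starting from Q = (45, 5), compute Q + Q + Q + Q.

Double-and-add on 4 = (100)₂. Start with Q = (45, 5) for the leading 1-bit.
double: tangent at (45, 5): λ = (3·45² + 21)/(2·5) ≡ 37/10. 10⁻¹ ≡ 22 (mod 73) since 10·22 = 220 ≡ 1, so λ ≡ 37·22 ≡ 11.
  x = λ² - 45 - 45 = 121 - 90 ≡ 31; y = λ·(45 - 31) - 5 ≡ 3. → (31, 3)
double: tangent at (31, 3): λ = (3·31² + 21)/(2·3) ≡ 57/6. 6⁻¹ ≡ 61 (mod 73) since 6·61 = 366 ≡ 1, so λ ≡ 57·61 ≡ 46.
  x = λ² - 31 - 31 = 2116 - 62 ≡ 10; y = λ·(31 - 10) - 3 ≡ 14. → (10, 14)

(10, 14)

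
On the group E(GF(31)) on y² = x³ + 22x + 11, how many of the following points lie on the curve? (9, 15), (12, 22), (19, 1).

(9, 15): 15² ≡ 8, rhs ≡ 8 → on.
(12, 22): 22² ≡ 19, rhs ≡ 19 → on.
(19, 1): 1² ≡ 1, rhs ≡ 3 → off.

2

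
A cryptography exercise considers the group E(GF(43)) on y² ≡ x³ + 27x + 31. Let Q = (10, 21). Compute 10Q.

(40, 3)

Repeated addition: build up to 10Q.
2Q: tangent at (10, 21): λ = (3·10² + 27)/(2·21) ≡ 26/42. 42⁻¹ ≡ 42 (mod 43) since 42·42 = 1764 ≡ 1, so λ ≡ 26·42 ≡ 17.
  x = λ² - 10 - 10 = 289 - 20 ≡ 11; y = λ·(10 - 11) - 21 ≡ 5. → (11, 5)
3Q: (11, 5) + (10, 21). λ = (21 - 5)/(10 - 11) ≡ 16/42 mod 43. 42⁻¹ ≡ 42 (mod 43), so λ ≡ 27.
  x = λ² - 11 - 10 = 729 - 21 ≡ 20; y = λ·(11 - 20) - 5 ≡ 10. → (20, 10)
4Q: (20, 10) + (10, 21). λ = (21 - 10)/(10 - 20) ≡ 11/33 mod 43. 33⁻¹ ≡ 30 (mod 43) since 33·30 = 990 ≡ 1, so λ ≡ 29.
  x = λ² - 20 - 10 = 841 - 30 ≡ 37; y = λ·(20 - 37) - 10 ≡ 13. → (37, 13)
5Q: (37, 13) + (10, 21). λ = (21 - 13)/(10 - 37) ≡ 8/16 mod 43. 16⁻¹ ≡ 35 (mod 43), so λ ≡ 22.
  x = λ² - 37 - 10 = 484 - 47 ≡ 7; y = λ·(37 - 7) - 13 ≡ 2. → (7, 2)
6Q: (7, 2) + (10, 21). λ = (21 - 2)/(10 - 7) ≡ 19/3 mod 43. 3⁻¹ ≡ 29 (mod 43), so λ ≡ 35.
  x = λ² - 7 - 10 = 1225 - 17 ≡ 4; y = λ·(7 - 4) - 2 ≡ 17. → (4, 17)
7Q: (4, 17) + (10, 21). λ = (21 - 17)/(10 - 4) ≡ 4/6 mod 43. 6⁻¹ ≡ 36 (mod 43), so λ ≡ 15.
  x = λ² - 4 - 10 = 225 - 14 ≡ 39; y = λ·(4 - 39) - 17 ≡ 17. → (39, 17)
8Q: (39, 17) + (10, 21). λ = (21 - 17)/(10 - 39) ≡ 4/14 mod 43. 14⁻¹ ≡ 40 (mod 43) since 14·40 = 560 ≡ 1, so λ ≡ 31.
  x = λ² - 39 - 10 = 961 - 49 ≡ 9; y = λ·(39 - 9) - 17 ≡ 10. → (9, 10)
9Q: (9, 10) + (10, 21). λ = (21 - 10)/(10 - 9) ≡ 11/1 mod 43. 1⁻¹ ≡ 1 (mod 43) since 1·1 = 1 ≡ 1, so λ ≡ 11.
  x = λ² - 9 - 10 = 121 - 19 ≡ 16; y = λ·(9 - 16) - 10 ≡ 42. → (16, 42)
10Q: (16, 42) + (10, 21). λ = (21 - 42)/(10 - 16) ≡ 22/37 mod 43. 37⁻¹ ≡ 7 (mod 43) since 37·7 = 259 ≡ 1, so λ ≡ 25.
  x = λ² - 16 - 10 = 625 - 26 ≡ 40; y = λ·(16 - 40) - 42 ≡ 3. → (40, 3)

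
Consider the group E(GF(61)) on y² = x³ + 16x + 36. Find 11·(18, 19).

(60, 18)

Write Q = (18, 19).
Double-and-add on 11 = (1011)₂. Start with Q = (18, 19) for the leading 1-bit.
double: tangent at (18, 19): λ = (3·18² + 16)/(2·19) ≡ 12/38. 38⁻¹ ≡ 53 (mod 61), so λ ≡ 12·53 ≡ 26.
  x = λ² - 18 - 18 = 676 - 36 ≡ 30; y = λ·(18 - 30) - 19 ≡ 35. → (30, 35)
double: tangent at (30, 35): λ = (3·30² + 16)/(2·35) ≡ 32/9. 9⁻¹ ≡ 34 (mod 61), so λ ≡ 32·34 ≡ 51.
  x = λ² - 30 - 30 = 2601 - 60 ≡ 40; y = λ·(30 - 40) - 35 ≡ 4. → (40, 4)
add Q: (40, 4) + (18, 19). λ = (19 - 4)/(18 - 40) ≡ 15/39 mod 61. 39⁻¹ ≡ 36 (mod 61) since 39·36 = 1404 ≡ 1, so λ ≡ 52.
  x = λ² - 40 - 18 = 2704 - 58 ≡ 23; y = λ·(40 - 23) - 4 ≡ 26. → (23, 26)
double: tangent at (23, 26): λ = (3·23² + 16)/(2·26) ≡ 17/52. 52⁻¹ ≡ 27 (mod 61), so λ ≡ 17·27 ≡ 32.
  x = λ² - 23 - 23 = 1024 - 46 ≡ 2; y = λ·(23 - 2) - 26 ≡ 36. → (2, 36)
add Q: (2, 36) + (18, 19). λ = (19 - 36)/(18 - 2) ≡ 44/16 mod 61. 16⁻¹ ≡ 42 (mod 61), so λ ≡ 18.
  x = λ² - 2 - 18 = 324 - 20 ≡ 60; y = λ·(2 - 60) - 36 ≡ 18. → (60, 18)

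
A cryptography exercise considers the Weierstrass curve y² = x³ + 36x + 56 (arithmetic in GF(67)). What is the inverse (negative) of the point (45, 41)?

(45, 26)

-(45, 41) = (45, -41 mod 67) = (45, 26).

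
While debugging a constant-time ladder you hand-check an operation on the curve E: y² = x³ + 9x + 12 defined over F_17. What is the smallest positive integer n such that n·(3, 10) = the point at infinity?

2P: tangent at (3, 10): λ = (3·3² + 9)/(2·10) ≡ 2/3. 3⁻¹ ≡ 6 (mod 17), so λ ≡ 2·6 ≡ 12.
  x = λ² - 3 - 3 = 144 - 6 ≡ 2; y = λ·(3 - 2) - 10 ≡ 2. → (2, 2)
3P: (2, 2) + (3, 10). λ = (10 - 2)/(3 - 2) ≡ 8/1 mod 17. 1⁻¹ ≡ 1 (mod 17), so λ ≡ 8.
  x = λ² - 2 - 3 = 64 - 5 ≡ 8; y = λ·(2 - 8) - 2 ≡ 1. → (8, 1)
4P: (8, 1) + (3, 10). λ = (10 - 1)/(3 - 8) ≡ 9/12 mod 17. 12⁻¹ ≡ 10 (mod 17), so λ ≡ 5.
  x = λ² - 8 - 3 = 25 - 11 ≡ 14; y = λ·(8 - 14) - 1 ≡ 3. → (14, 3)
5P: (14, 3) + (3, 10). λ = (10 - 3)/(3 - 14) ≡ 7/6 mod 17. 6⁻¹ ≡ 3 (mod 17) since 6·3 = 18 ≡ 1, so λ ≡ 4.
  x = λ² - 14 - 3 = 16 - 17 ≡ 16; y = λ·(14 - 16) - 3 ≡ 6. → (16, 6)
6P: (16, 6) + (3, 10). λ = (10 - 6)/(3 - 16) ≡ 4/4 mod 17. 4⁻¹ ≡ 13 (mod 17) since 4·13 = 52 ≡ 1, so λ ≡ 1.
  x = λ² - 16 - 3 = 1 - 19 ≡ 16; y = λ·(16 - 16) - 6 ≡ 11. → (16, 11)
7P: (16, 11) + (3, 10). λ = (10 - 11)/(3 - 16) ≡ 16/4 mod 17. 4⁻¹ ≡ 13 (mod 17), so λ ≡ 4.
  x = λ² - 16 - 3 = 16 - 19 ≡ 14; y = λ·(16 - 14) - 11 ≡ 14. → (14, 14)
8P: (14, 14) + (3, 10). λ = (10 - 14)/(3 - 14) ≡ 13/6 mod 17. 6⁻¹ ≡ 3 (mod 17), so λ ≡ 5.
  x = λ² - 14 - 3 = 25 - 17 ≡ 8; y = λ·(14 - 8) - 14 ≡ 16. → (8, 16)
9P: (8, 16) + (3, 10). λ = (10 - 16)/(3 - 8) ≡ 11/12 mod 17. 12⁻¹ ≡ 10 (mod 17), so λ ≡ 8.
  x = λ² - 8 - 3 = 64 - 11 ≡ 2; y = λ·(8 - 2) - 16 ≡ 15. → (2, 15)
10P: (2, 15) + (3, 10). λ = (10 - 15)/(3 - 2) ≡ 12/1 mod 17. 1⁻¹ ≡ 1 (mod 17) since 1·1 = 1 ≡ 1, so λ ≡ 12.
  x = λ² - 2 - 3 = 144 - 5 ≡ 3; y = λ·(2 - 3) - 15 ≡ 7. → (3, 7)
11P: (3, 7) + (3, 10): same x and y₁ ≡ -y₂, so the sum is the point at infinity.
11P = the point at infinity, so the order is 11.

11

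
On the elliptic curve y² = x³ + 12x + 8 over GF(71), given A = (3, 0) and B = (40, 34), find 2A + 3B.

First 2A:
Repeated addition: build up to 2A.
2A: (3, 0) + (3, 0): same x and y₁ ≡ -y₂, so the sum is 𝒪.
2A = 𝒪.
Next 3B:
Repeated addition: build up to 3B.
2B: tangent at (40, 34): λ = (3·40² + 12)/(2·34) ≡ 55/68. 68⁻¹ ≡ 47 (mod 71), so λ ≡ 55·47 ≡ 29.
  x = λ² - 40 - 40 = 841 - 80 ≡ 51; y = λ·(40 - 51) - 34 ≡ 2. → (51, 2)
3B: (51, 2) + (40, 34). λ = (34 - 2)/(40 - 51) ≡ 32/60 mod 71. 60⁻¹ ≡ 58 (mod 71), so λ ≡ 10.
  x = λ² - 51 - 40 = 100 - 91 ≡ 9; y = λ·(51 - 9) - 2 ≡ 63. → (9, 63)
3B = (9, 63).
Finally 2A + 3B:
𝒪 + (9, 63) = (9, 63) (identity).

(9, 63)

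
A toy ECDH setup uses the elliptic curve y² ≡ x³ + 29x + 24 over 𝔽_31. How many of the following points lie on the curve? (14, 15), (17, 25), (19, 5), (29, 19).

3

(14, 15): 15² ≡ 8, rhs ≡ 12 → off.
(17, 25): 25² ≡ 5, rhs ≡ 5 → on.
(19, 5): 5² ≡ 25, rhs ≡ 25 → on.
(29, 19): 19² ≡ 20, rhs ≡ 20 → on.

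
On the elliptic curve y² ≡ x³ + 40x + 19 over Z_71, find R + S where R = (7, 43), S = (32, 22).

(36, 41)

(7, 43) + (32, 22). λ = (22 - 43)/(32 - 7) ≡ 50/25 mod 71. 25⁻¹ ≡ 54 (mod 71), so λ ≡ 2.
  x = λ² - 7 - 32 = 4 - 39 ≡ 36; y = λ·(7 - 36) - 43 ≡ 41. → (36, 41)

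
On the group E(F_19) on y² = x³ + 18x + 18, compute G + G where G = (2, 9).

(3, 2)

tangent at (2, 9): λ = (3·2² + 18)/(2·9) ≡ 11/18. 18⁻¹ ≡ 18 (mod 19) since 18·18 = 324 ≡ 1, so λ ≡ 11·18 ≡ 8.
  x = λ² - 2 - 2 = 64 - 4 ≡ 3; y = λ·(2 - 3) - 9 ≡ 2. → (3, 2)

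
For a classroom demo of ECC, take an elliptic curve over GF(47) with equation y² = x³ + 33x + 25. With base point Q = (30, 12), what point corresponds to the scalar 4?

(35, 4)

Repeated addition: build up to 4Q.
2Q: tangent at (30, 12): λ = (3·30² + 33)/(2·12) ≡ 7/24. 24⁻¹ ≡ 2 (mod 47) since 24·2 = 48 ≡ 1, so λ ≡ 7·2 ≡ 14.
  x = λ² - 30 - 30 = 196 - 60 ≡ 42; y = λ·(30 - 42) - 12 ≡ 8. → (42, 8)
3Q: (42, 8) + (30, 12). λ = (12 - 8)/(30 - 42) ≡ 4/35 mod 47. 35⁻¹ ≡ 43 (mod 47) since 35·43 = 1505 ≡ 1, so λ ≡ 31.
  x = λ² - 42 - 30 = 961 - 72 ≡ 43; y = λ·(42 - 43) - 8 ≡ 8. → (43, 8)
4Q: (43, 8) + (30, 12). λ = (12 - 8)/(30 - 43) ≡ 4/34 mod 47. 34⁻¹ ≡ 18 (mod 47), so λ ≡ 25.
  x = λ² - 43 - 30 = 625 - 73 ≡ 35; y = λ·(43 - 35) - 8 ≡ 4. → (35, 4)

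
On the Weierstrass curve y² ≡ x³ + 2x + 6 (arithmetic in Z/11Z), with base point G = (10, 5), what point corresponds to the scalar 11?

Repeated addition: build up to 11G.
2G: tangent at (10, 5): λ = (3·10² + 2)/(2·5) ≡ 5/10. 10⁻¹ ≡ 10 (mod 11) since 10·10 = 100 ≡ 1, so λ ≡ 5·10 ≡ 6.
  x = λ² - 10 - 10 = 36 - 20 ≡ 5; y = λ·(10 - 5) - 5 ≡ 3. → (5, 3)
3G: (5, 3) + (10, 5). λ = (5 - 3)/(10 - 5) ≡ 2/5 mod 11. 5⁻¹ ≡ 9 (mod 11) since 5·9 = 45 ≡ 1, so λ ≡ 7.
  x = λ² - 5 - 10 = 49 - 15 ≡ 1; y = λ·(5 - 1) - 3 ≡ 3. → (1, 3)
4G: (1, 3) + (10, 5). λ = (5 - 3)/(10 - 1) ≡ 2/9 mod 11. 9⁻¹ ≡ 5 (mod 11), so λ ≡ 10.
  x = λ² - 1 - 10 = 100 - 11 ≡ 1; y = λ·(1 - 1) - 3 ≡ 8. → (1, 8)
5G: (1, 8) + (10, 5). λ = (5 - 8)/(10 - 1) ≡ 8/9 mod 11. 9⁻¹ ≡ 5 (mod 11), so λ ≡ 7.
  x = λ² - 1 - 10 = 49 - 11 ≡ 5; y = λ·(1 - 5) - 8 ≡ 8. → (5, 8)
6G: (5, 8) + (10, 5). λ = (5 - 8)/(10 - 5) ≡ 8/5 mod 11. 5⁻¹ ≡ 9 (mod 11), so λ ≡ 6.
  x = λ² - 5 - 10 = 36 - 15 ≡ 10; y = λ·(5 - 10) - 8 ≡ 6. → (10, 6)
7G: (10, 6) + (10, 5): same x and y₁ ≡ -y₂, so the sum is the point at infinity.
8G: the point at infinity + (10, 5) = (10, 5) (identity).
9G: tangent at (10, 5): λ = (3·10² + 2)/(2·5) ≡ 5/10. 10⁻¹ ≡ 10 (mod 11) since 10·10 = 100 ≡ 1, so λ ≡ 5·10 ≡ 6.
  x = λ² - 10 - 10 = 36 - 20 ≡ 5; y = λ·(10 - 5) - 5 ≡ 3. → (5, 3)
10G: (5, 3) + (10, 5). λ = (5 - 3)/(10 - 5) ≡ 2/5 mod 11. 5⁻¹ ≡ 9 (mod 11) since 5·9 = 45 ≡ 1, so λ ≡ 7.
  x = λ² - 5 - 10 = 49 - 15 ≡ 1; y = λ·(5 - 1) - 3 ≡ 3. → (1, 3)
11G: (1, 3) + (10, 5). λ = (5 - 3)/(10 - 1) ≡ 2/9 mod 11. 9⁻¹ ≡ 5 (mod 11) since 9·5 = 45 ≡ 1, so λ ≡ 10.
  x = λ² - 1 - 10 = 100 - 11 ≡ 1; y = λ·(1 - 1) - 3 ≡ 8. → (1, 8)

(1, 8)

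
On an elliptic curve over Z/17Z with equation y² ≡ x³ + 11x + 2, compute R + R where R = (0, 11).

tangent at (0, 11): λ = (3·0² + 11)/(2·11) ≡ 11/5. 5⁻¹ ≡ 7 (mod 17) since 5·7 = 35 ≡ 1, so λ ≡ 11·7 ≡ 9.
  x = λ² - 0 - 0 = 81 - 0 ≡ 13; y = λ·(0 - 13) - 11 ≡ 8. → (13, 8)

(13, 8)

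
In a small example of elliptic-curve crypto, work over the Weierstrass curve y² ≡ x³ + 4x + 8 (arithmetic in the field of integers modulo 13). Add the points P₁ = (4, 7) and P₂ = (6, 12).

(6, 1)

(4, 7) + (6, 12). λ = (12 - 7)/(6 - 4) ≡ 5/2 mod 13. 2⁻¹ ≡ 7 (mod 13), so λ ≡ 9.
  x = λ² - 4 - 6 = 81 - 10 ≡ 6; y = λ·(4 - 6) - 7 ≡ 1. → (6, 1)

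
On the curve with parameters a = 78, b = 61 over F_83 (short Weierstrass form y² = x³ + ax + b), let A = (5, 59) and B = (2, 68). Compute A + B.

(5, 59) + (2, 68). λ = (68 - 59)/(2 - 5) ≡ 9/80 mod 83. 80⁻¹ ≡ 55 (mod 83), so λ ≡ 80.
  x = λ² - 5 - 2 = 6400 - 7 ≡ 2; y = λ·(5 - 2) - 59 ≡ 15. → (2, 15)

(2, 15)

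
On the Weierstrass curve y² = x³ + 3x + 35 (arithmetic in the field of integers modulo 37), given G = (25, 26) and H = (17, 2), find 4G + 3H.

First 4G:
Double-and-add on 4 = (100)₂. Start with G = (25, 26) for the leading 1-bit.
double: tangent at (25, 26): λ = (3·25² + 3)/(2·26) ≡ 28/15. 15⁻¹ ≡ 5 (mod 37), so λ ≡ 28·5 ≡ 29.
  x = λ² - 25 - 25 = 841 - 50 ≡ 14; y = λ·(25 - 14) - 26 ≡ 34. → (14, 34)
double: tangent at (14, 34): λ = (3·14² + 3)/(2·34) ≡ 36/31. 31⁻¹ ≡ 6 (mod 37), so λ ≡ 36·6 ≡ 31.
  x = λ² - 14 - 14 = 961 - 28 ≡ 8; y = λ·(14 - 8) - 34 ≡ 4. → (8, 4)
4G = (8, 4).
Next 3H:
Repeated addition: build up to 3H.
2H: tangent at (17, 2): λ = (3·17² + 3)/(2·2) ≡ 19/4. 4⁻¹ ≡ 28 (mod 37), so λ ≡ 19·28 ≡ 14.
  x = λ² - 17 - 17 = 196 - 34 ≡ 14; y = λ·(17 - 14) - 2 ≡ 3. → (14, 3)
3H: (14, 3) + (17, 2). λ = (2 - 3)/(17 - 14) ≡ 36/3 mod 37. 3⁻¹ ≡ 25 (mod 37), so λ ≡ 12.
  x = λ² - 14 - 17 = 144 - 31 ≡ 2; y = λ·(14 - 2) - 3 ≡ 30. → (2, 30)
3H = (2, 30).
Finally 4G + 3H:
(8, 4) + (2, 30). λ = (30 - 4)/(2 - 8) ≡ 26/31 mod 37. 31⁻¹ ≡ 6 (mod 37), so λ ≡ 8.
  x = λ² - 8 - 2 = 64 - 10 ≡ 17; y = λ·(8 - 17) - 4 ≡ 35. → (17, 35)

(17, 35)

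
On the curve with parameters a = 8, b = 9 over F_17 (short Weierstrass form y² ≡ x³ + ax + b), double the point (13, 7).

tangent at (13, 7): λ = (3·13² + 8)/(2·7) ≡ 5/14. 14⁻¹ ≡ 11 (mod 17), so λ ≡ 5·11 ≡ 4.
  x = λ² - 13 - 13 = 16 - 26 ≡ 7; y = λ·(13 - 7) - 7 ≡ 0. → (7, 0)

(7, 0)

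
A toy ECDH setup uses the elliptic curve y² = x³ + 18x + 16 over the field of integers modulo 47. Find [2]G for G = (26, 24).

tangent at (26, 24): λ = (3·26² + 18)/(2·24) ≡ 25/1. 1⁻¹ ≡ 1 (mod 47) since 1·1 = 1 ≡ 1, so λ ≡ 25·1 ≡ 25.
  x = λ² - 26 - 26 = 625 - 52 ≡ 9; y = λ·(26 - 9) - 24 ≡ 25. → (9, 25)

(9, 25)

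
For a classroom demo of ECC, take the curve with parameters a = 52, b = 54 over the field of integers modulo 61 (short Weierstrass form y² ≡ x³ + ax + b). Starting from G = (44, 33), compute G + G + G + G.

Double-and-add on 4 = (100)₂. Start with G = (44, 33) for the leading 1-bit.
double: tangent at (44, 33): λ = (3·44² + 52)/(2·33) ≡ 4/5. 5⁻¹ ≡ 49 (mod 61), so λ ≡ 4·49 ≡ 13.
  x = λ² - 44 - 44 = 169 - 88 ≡ 20; y = λ·(44 - 20) - 33 ≡ 35. → (20, 35)
double: tangent at (20, 35): λ = (3·20² + 52)/(2·35) ≡ 32/9. 9⁻¹ ≡ 34 (mod 61) since 9·34 = 306 ≡ 1, so λ ≡ 32·34 ≡ 51.
  x = λ² - 20 - 20 = 2601 - 40 ≡ 60; y = λ·(20 - 60) - 35 ≡ 60. → (60, 60)

(60, 60)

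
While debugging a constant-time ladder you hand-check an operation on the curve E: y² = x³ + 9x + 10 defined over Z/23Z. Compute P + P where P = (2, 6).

(12, 11)

tangent at (2, 6): λ = (3·2² + 9)/(2·6) ≡ 21/12. 12⁻¹ ≡ 2 (mod 23), so λ ≡ 21·2 ≡ 19.
  x = λ² - 2 - 2 = 361 - 4 ≡ 12; y = λ·(2 - 12) - 6 ≡ 11. → (12, 11)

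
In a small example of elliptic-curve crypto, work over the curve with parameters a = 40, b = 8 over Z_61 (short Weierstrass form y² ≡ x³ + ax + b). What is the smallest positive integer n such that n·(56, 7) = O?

2P: tangent at (56, 7): λ = (3·56² + 40)/(2·7) ≡ 54/14. 14⁻¹ ≡ 48 (mod 61) since 14·48 = 672 ≡ 1, so λ ≡ 54·48 ≡ 30.
  x = λ² - 56 - 56 = 900 - 112 ≡ 56; y = λ·(56 - 56) - 7 ≡ 54. → (56, 54)
3P: (56, 54) + (56, 7): same x and y₁ ≡ -y₂, so the sum is O.
3P = O, so the order is 3.

3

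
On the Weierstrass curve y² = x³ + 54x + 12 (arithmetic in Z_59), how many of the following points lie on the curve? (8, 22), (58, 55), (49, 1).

2

(8, 22): 22² ≡ 12, rhs ≡ 12 → on.
(58, 55): 55² ≡ 16, rhs ≡ 16 → on.
(49, 1): 1² ≡ 1, rhs ≡ 6 → off.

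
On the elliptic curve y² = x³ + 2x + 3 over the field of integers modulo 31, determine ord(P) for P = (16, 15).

8

2P: tangent at (16, 15): λ = (3·16² + 2)/(2·15) ≡ 26/30. 30⁻¹ ≡ 30 (mod 31), so λ ≡ 26·30 ≡ 5.
  x = λ² - 16 - 16 = 25 - 32 ≡ 24; y = λ·(16 - 24) - 15 ≡ 7. → (24, 7)
3P: (24, 7) + (16, 15). λ = (15 - 7)/(16 - 24) ≡ 8/23 mod 31. 23⁻¹ ≡ 27 (mod 31), so λ ≡ 30.
  x = λ² - 24 - 16 = 900 - 40 ≡ 23; y = λ·(24 - 23) - 7 ≡ 23. → (23, 23)
4P: (23, 23) + (16, 15). λ = (15 - 23)/(16 - 23) ≡ 23/24 mod 31. 24⁻¹ ≡ 22 (mod 31), so λ ≡ 10.
  x = λ² - 23 - 16 = 100 - 39 ≡ 30; y = λ·(23 - 30) - 23 ≡ 0. → (30, 0)
5P: (30, 0) + (16, 15). λ = (15 - 0)/(16 - 30) ≡ 15/17 mod 31. 17⁻¹ ≡ 11 (mod 31), so λ ≡ 10.
  x = λ² - 30 - 16 = 100 - 46 ≡ 23; y = λ·(30 - 23) - 0 ≡ 8. → (23, 8)
6P: (23, 8) + (16, 15). λ = (15 - 8)/(16 - 23) ≡ 7/24 mod 31. 24⁻¹ ≡ 22 (mod 31), so λ ≡ 30.
  x = λ² - 23 - 16 = 900 - 39 ≡ 24; y = λ·(23 - 24) - 8 ≡ 24. → (24, 24)
7P: (24, 24) + (16, 15). λ = (15 - 24)/(16 - 24) ≡ 22/23 mod 31. 23⁻¹ ≡ 27 (mod 31) since 23·27 = 621 ≡ 1, so λ ≡ 5.
  x = λ² - 24 - 16 = 25 - 40 ≡ 16; y = λ·(24 - 16) - 24 ≡ 16. → (16, 16)
8P: (16, 16) + (16, 15): same x and y₁ ≡ -y₂, so the sum is ∞.
8P = ∞, so the order is 8.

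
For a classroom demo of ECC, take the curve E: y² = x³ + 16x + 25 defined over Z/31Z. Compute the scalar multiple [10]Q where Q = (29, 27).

Repeated addition: build up to 10Q.
2Q: tangent at (29, 27): λ = (3·29² + 16)/(2·27) ≡ 28/23. 23⁻¹ ≡ 27 (mod 31), so λ ≡ 28·27 ≡ 12.
  x = λ² - 29 - 29 = 144 - 58 ≡ 24; y = λ·(29 - 24) - 27 ≡ 2. → (24, 2)
3Q: (24, 2) + (29, 27). λ = (27 - 2)/(29 - 24) ≡ 25/5 mod 31. 5⁻¹ ≡ 25 (mod 31), so λ ≡ 5.
  x = λ² - 24 - 29 = 25 - 53 ≡ 3; y = λ·(24 - 3) - 2 ≡ 10. → (3, 10)
4Q: (3, 10) + (29, 27). λ = (27 - 10)/(29 - 3) ≡ 17/26 mod 31. 26⁻¹ ≡ 6 (mod 31), so λ ≡ 9.
  x = λ² - 3 - 29 = 81 - 32 ≡ 18; y = λ·(3 - 18) - 10 ≡ 10. → (18, 10)
5Q: (18, 10) + (29, 27). λ = (27 - 10)/(29 - 18) ≡ 17/11 mod 31. 11⁻¹ ≡ 17 (mod 31) since 11·17 = 187 ≡ 1, so λ ≡ 10.
  x = λ² - 18 - 29 = 100 - 47 ≡ 22; y = λ·(18 - 22) - 10 ≡ 12. → (22, 12)
6Q: (22, 12) + (29, 27). λ = (27 - 12)/(29 - 22) ≡ 15/7 mod 31. 7⁻¹ ≡ 9 (mod 31), so λ ≡ 11.
  x = λ² - 22 - 29 = 121 - 51 ≡ 8; y = λ·(22 - 8) - 12 ≡ 18. → (8, 18)
7Q: (8, 18) + (29, 27). λ = (27 - 18)/(29 - 8) ≡ 9/21 mod 31. 21⁻¹ ≡ 3 (mod 31), so λ ≡ 27.
  x = λ² - 8 - 29 = 729 - 37 ≡ 10; y = λ·(8 - 10) - 18 ≡ 21. → (10, 21)
8Q: (10, 21) + (29, 27). λ = (27 - 21)/(29 - 10) ≡ 6/19 mod 31. 19⁻¹ ≡ 18 (mod 31) since 19·18 = 342 ≡ 1, so λ ≡ 15.
  x = λ² - 10 - 29 = 225 - 39 ≡ 0; y = λ·(10 - 0) - 21 ≡ 5. → (0, 5)
9Q: (0, 5) + (29, 27). λ = (27 - 5)/(29 - 0) ≡ 22/29 mod 31. 29⁻¹ ≡ 15 (mod 31), so λ ≡ 20.
  x = λ² - 0 - 29 = 400 - 29 ≡ 30; y = λ·(0 - 30) - 5 ≡ 15. → (30, 15)
10Q: (30, 15) + (29, 27). λ = (27 - 15)/(29 - 30) ≡ 12/30 mod 31. 30⁻¹ ≡ 30 (mod 31) since 30·30 = 900 ≡ 1, so λ ≡ 19.
  x = λ² - 30 - 29 = 361 - 59 ≡ 23; y = λ·(30 - 23) - 15 ≡ 25. → (23, 25)

(23, 25)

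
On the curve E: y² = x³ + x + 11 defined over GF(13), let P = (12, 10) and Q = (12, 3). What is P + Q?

O

The two points share x = 12 and their y-coordinates satisfy 10 + 3 ≡ 0 (mod 13), so they are inverses. Their sum is the point at infinity.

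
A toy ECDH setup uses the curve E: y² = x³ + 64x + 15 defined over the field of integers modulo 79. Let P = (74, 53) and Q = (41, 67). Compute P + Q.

(74, 53) + (41, 67). λ = (67 - 53)/(41 - 74) ≡ 14/46 mod 79. 46⁻¹ ≡ 67 (mod 79) since 46·67 = 3082 ≡ 1, so λ ≡ 69.
  x = λ² - 74 - 41 = 4761 - 115 ≡ 64; y = λ·(74 - 64) - 53 ≡ 5. → (64, 5)

(64, 5)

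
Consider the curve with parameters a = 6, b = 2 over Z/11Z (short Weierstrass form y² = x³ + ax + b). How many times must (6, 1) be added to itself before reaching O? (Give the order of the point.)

7

2P: tangent at (6, 1): λ = (3·6² + 6)/(2·1) ≡ 4/2. 2⁻¹ ≡ 6 (mod 11) since 2·6 = 12 ≡ 1, so λ ≡ 4·6 ≡ 2.
  x = λ² - 6 - 6 = 4 - 12 ≡ 3; y = λ·(6 - 3) - 1 ≡ 5. → (3, 5)
3P: (3, 5) + (6, 1). λ = (1 - 5)/(6 - 3) ≡ 7/3 mod 11. 3⁻¹ ≡ 4 (mod 11) since 3·4 = 12 ≡ 1, so λ ≡ 6.
  x = λ² - 3 - 6 = 36 - 9 ≡ 5; y = λ·(3 - 5) - 5 ≡ 5. → (5, 5)
4P: (5, 5) + (6, 1). λ = (1 - 5)/(6 - 5) ≡ 7/1 mod 11. 1⁻¹ ≡ 1 (mod 11), so λ ≡ 7.
  x = λ² - 5 - 6 = 49 - 11 ≡ 5; y = λ·(5 - 5) - 5 ≡ 6. → (5, 6)
5P: (5, 6) + (6, 1). λ = (1 - 6)/(6 - 5) ≡ 6/1 mod 11. 1⁻¹ ≡ 1 (mod 11), so λ ≡ 6.
  x = λ² - 5 - 6 = 36 - 11 ≡ 3; y = λ·(5 - 3) - 6 ≡ 6. → (3, 6)
6P: (3, 6) + (6, 1). λ = (1 - 6)/(6 - 3) ≡ 6/3 mod 11. 3⁻¹ ≡ 4 (mod 11) since 3·4 = 12 ≡ 1, so λ ≡ 2.
  x = λ² - 3 - 6 = 4 - 9 ≡ 6; y = λ·(3 - 6) - 6 ≡ 10. → (6, 10)
7P: (6, 10) + (6, 1): same x and y₁ ≡ -y₂, so the sum is O.
7P = O, so the order is 7.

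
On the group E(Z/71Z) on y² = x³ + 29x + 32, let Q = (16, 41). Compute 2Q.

(64, 57)

tangent at (16, 41): λ = (3·16² + 29)/(2·41) ≡ 16/11. 11⁻¹ ≡ 13 (mod 71), so λ ≡ 16·13 ≡ 66.
  x = λ² - 16 - 16 = 4356 - 32 ≡ 64; y = λ·(16 - 64) - 41 ≡ 57. → (64, 57)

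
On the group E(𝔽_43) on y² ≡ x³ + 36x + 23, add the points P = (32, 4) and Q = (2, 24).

(32, 4) + (2, 24). λ = (24 - 4)/(2 - 32) ≡ 20/13 mod 43. 13⁻¹ ≡ 10 (mod 43), so λ ≡ 28.
  x = λ² - 32 - 2 = 784 - 34 ≡ 19; y = λ·(32 - 19) - 4 ≡ 16. → (19, 16)

(19, 16)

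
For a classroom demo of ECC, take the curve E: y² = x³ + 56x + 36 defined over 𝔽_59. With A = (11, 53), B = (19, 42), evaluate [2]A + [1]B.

First 2A:
Repeated addition: build up to 2A.
2A: tangent at (11, 53): λ = (3·11² + 56)/(2·53) ≡ 6/47. 47⁻¹ ≡ 54 (mod 59) since 47·54 = 2538 ≡ 1, so λ ≡ 6·54 ≡ 29.
  x = λ² - 11 - 11 = 841 - 22 ≡ 52; y = λ·(11 - 52) - 53 ≡ 56. → (52, 56)
2A = (52, 56).
Finally 2A + B:
(52, 56) + (19, 42). λ = (42 - 56)/(19 - 52) ≡ 45/26 mod 59. 26⁻¹ ≡ 25 (mod 59) since 26·25 = 650 ≡ 1, so λ ≡ 4.
  x = λ² - 52 - 19 = 16 - 71 ≡ 4; y = λ·(52 - 4) - 56 ≡ 18. → (4, 18)

(4, 18)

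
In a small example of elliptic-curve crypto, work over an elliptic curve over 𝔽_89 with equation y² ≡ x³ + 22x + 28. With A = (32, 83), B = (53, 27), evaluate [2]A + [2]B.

First 2A:
Repeated addition: build up to 2A.
2A: tangent at (32, 83): λ = (3·32² + 22)/(2·83) ≡ 68/77. 77⁻¹ ≡ 37 (mod 89) since 77·37 = 2849 ≡ 1, so λ ≡ 68·37 ≡ 24.
  x = λ² - 32 - 32 = 576 - 64 ≡ 67; y = λ·(32 - 67) - 83 ≡ 56. → (67, 56)
2A = (67, 56).
Next 2B:
Repeated addition: build up to 2B.
2B: tangent at (53, 27): λ = (3·53² + 22)/(2·27) ≡ 83/54. 54⁻¹ ≡ 61 (mod 89) since 54·61 = 3294 ≡ 1, so λ ≡ 83·61 ≡ 79.
  x = λ² - 53 - 53 = 6241 - 106 ≡ 83; y = λ·(53 - 83) - 27 ≡ 6. → (83, 6)
2B = (83, 6).
Finally 2A + 2B:
(67, 56) + (83, 6). λ = (6 - 56)/(83 - 67) ≡ 39/16 mod 89. 16⁻¹ ≡ 39 (mod 89), so λ ≡ 8.
  x = λ² - 67 - 83 = 64 - 150 ≡ 3; y = λ·(67 - 3) - 56 ≡ 11. → (3, 11)

(3, 11)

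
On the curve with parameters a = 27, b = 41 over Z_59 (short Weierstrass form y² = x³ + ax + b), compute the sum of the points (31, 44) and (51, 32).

(31, 44) + (51, 32). λ = (32 - 44)/(51 - 31) ≡ 47/20 mod 59. 20⁻¹ ≡ 3 (mod 59), so λ ≡ 23.
  x = λ² - 31 - 51 = 529 - 82 ≡ 34; y = λ·(31 - 34) - 44 ≡ 5. → (34, 5)

(34, 5)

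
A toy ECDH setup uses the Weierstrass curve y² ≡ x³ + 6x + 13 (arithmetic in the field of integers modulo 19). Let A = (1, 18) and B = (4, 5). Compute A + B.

(18, 5)

(1, 18) + (4, 5). λ = (5 - 18)/(4 - 1) ≡ 6/3 mod 19. 3⁻¹ ≡ 13 (mod 19) since 3·13 = 39 ≡ 1, so λ ≡ 2.
  x = λ² - 1 - 4 = 4 - 5 ≡ 18; y = λ·(1 - 18) - 18 ≡ 5. → (18, 5)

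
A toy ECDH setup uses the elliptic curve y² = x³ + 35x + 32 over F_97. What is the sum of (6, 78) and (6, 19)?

The two points share x = 6 and their y-coordinates satisfy 78 + 19 ≡ 0 (mod 97), so they are inverses. Their sum is 𝒪.

O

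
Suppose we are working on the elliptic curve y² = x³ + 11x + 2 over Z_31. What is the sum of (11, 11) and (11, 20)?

O

The two points share x = 11 and their y-coordinates satisfy 11 + 20 ≡ 0 (mod 31), so they are inverses. Their sum is O.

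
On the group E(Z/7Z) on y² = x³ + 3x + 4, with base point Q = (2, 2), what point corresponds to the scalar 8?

(0, 5)

Repeated addition: build up to 8Q.
2Q: tangent at (2, 2): λ = (3·2² + 3)/(2·2) ≡ 1/4. 4⁻¹ ≡ 2 (mod 7) since 4·2 = 8 ≡ 1, so λ ≡ 1·2 ≡ 2.
  x = λ² - 2 - 2 = 4 - 4 ≡ 0; y = λ·(2 - 0) - 2 ≡ 2. → (0, 2)
3Q: (0, 2) + (2, 2). λ = (2 - 2)/(2 - 0) ≡ 0/2 mod 7. 2⁻¹ ≡ 4 (mod 7), so λ ≡ 0.
  x = λ² - 0 - 2 = 0 - 2 ≡ 5; y = λ·(0 - 5) - 2 ≡ 5. → (5, 5)
4Q: (5, 5) + (2, 2). λ = (2 - 5)/(2 - 5) ≡ 4/4 mod 7. 4⁻¹ ≡ 2 (mod 7), so λ ≡ 1.
  x = λ² - 5 - 2 = 1 - 7 ≡ 1; y = λ·(5 - 1) - 5 ≡ 6. → (1, 6)
5Q: (1, 6) + (2, 2). λ = (2 - 6)/(2 - 1) ≡ 3/1 mod 7. 1⁻¹ ≡ 1 (mod 7) since 1·1 = 1 ≡ 1, so λ ≡ 3.
  x = λ² - 1 - 2 = 9 - 3 ≡ 6; y = λ·(1 - 6) - 6 ≡ 0. → (6, 0)
6Q: (6, 0) + (2, 2). λ = (2 - 0)/(2 - 6) ≡ 2/3 mod 7. 3⁻¹ ≡ 5 (mod 7) since 3·5 = 15 ≡ 1, so λ ≡ 3.
  x = λ² - 6 - 2 = 9 - 8 ≡ 1; y = λ·(6 - 1) - 0 ≡ 1. → (1, 1)
7Q: (1, 1) + (2, 2). λ = (2 - 1)/(2 - 1) ≡ 1/1 mod 7. 1⁻¹ ≡ 1 (mod 7), so λ ≡ 1.
  x = λ² - 1 - 2 = 1 - 3 ≡ 5; y = λ·(1 - 5) - 1 ≡ 2. → (5, 2)
8Q: (5, 2) + (2, 2). λ = (2 - 2)/(2 - 5) ≡ 0/4 mod 7. 4⁻¹ ≡ 2 (mod 7) since 4·2 = 8 ≡ 1, so λ ≡ 0.
  x = λ² - 5 - 2 = 0 - 7 ≡ 0; y = λ·(5 - 0) - 2 ≡ 5. → (0, 5)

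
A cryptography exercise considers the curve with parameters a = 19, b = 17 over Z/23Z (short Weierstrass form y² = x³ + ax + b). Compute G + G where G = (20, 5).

(6, 18)

tangent at (20, 5): λ = (3·20² + 19)/(2·5) ≡ 0/10. 10⁻¹ ≡ 7 (mod 23), so λ ≡ 0·7 ≡ 0.
  x = λ² - 20 - 20 = 0 - 40 ≡ 6; y = λ·(20 - 6) - 5 ≡ 18. → (6, 18)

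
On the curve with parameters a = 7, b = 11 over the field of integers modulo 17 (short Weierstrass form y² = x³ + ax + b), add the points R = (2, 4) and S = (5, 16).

(9, 2)

(2, 4) + (5, 16). λ = (16 - 4)/(5 - 2) ≡ 12/3 mod 17. 3⁻¹ ≡ 6 (mod 17) since 3·6 = 18 ≡ 1, so λ ≡ 4.
  x = λ² - 2 - 5 = 16 - 7 ≡ 9; y = λ·(2 - 9) - 4 ≡ 2. → (9, 2)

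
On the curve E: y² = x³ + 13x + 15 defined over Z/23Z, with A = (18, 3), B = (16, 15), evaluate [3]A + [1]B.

(20, 8)

First 3A:
Repeated addition: build up to 3A.
2A: tangent at (18, 3): λ = (3·18² + 13)/(2·3) ≡ 19/6. 6⁻¹ ≡ 4 (mod 23) since 6·4 = 24 ≡ 1, so λ ≡ 19·4 ≡ 7.
  x = λ² - 18 - 18 = 49 - 36 ≡ 13; y = λ·(18 - 13) - 3 ≡ 9. → (13, 9)
3A: (13, 9) + (18, 3). λ = (3 - 9)/(18 - 13) ≡ 17/5 mod 23. 5⁻¹ ≡ 14 (mod 23) since 5·14 = 70 ≡ 1, so λ ≡ 8.
  x = λ² - 13 - 18 = 64 - 31 ≡ 10; y = λ·(13 - 10) - 9 ≡ 15. → (10, 15)
3A = (10, 15).
Finally 3A + B:
(10, 15) + (16, 15). λ = (15 - 15)/(16 - 10) ≡ 0/6 mod 23. 6⁻¹ ≡ 4 (mod 23), so λ ≡ 0.
  x = λ² - 10 - 16 = 0 - 26 ≡ 20; y = λ·(10 - 20) - 15 ≡ 8. → (20, 8)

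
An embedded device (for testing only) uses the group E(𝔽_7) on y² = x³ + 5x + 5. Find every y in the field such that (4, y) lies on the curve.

x³ + 5x + 5 = 89 ≡ 5 (mod 7).
5 is a non-residue mod 7; no y exists.

none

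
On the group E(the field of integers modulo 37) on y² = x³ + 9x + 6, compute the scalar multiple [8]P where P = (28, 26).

(27, 27)

Double-and-add on 8 = (1000)₂. Start with P = (28, 26) for the leading 1-bit.
double: tangent at (28, 26): λ = (3·28² + 9)/(2·26) ≡ 30/15. 15⁻¹ ≡ 5 (mod 37), so λ ≡ 30·5 ≡ 2.
  x = λ² - 28 - 28 = 4 - 56 ≡ 22; y = λ·(28 - 22) - 26 ≡ 23. → (22, 23)
double: tangent at (22, 23): λ = (3·22² + 9)/(2·23) ≡ 18/9. 9⁻¹ ≡ 33 (mod 37) since 9·33 = 297 ≡ 1, so λ ≡ 18·33 ≡ 2.
  x = λ² - 22 - 22 = 4 - 44 ≡ 34; y = λ·(22 - 34) - 23 ≡ 27. → (34, 27)
double: tangent at (34, 27): λ = (3·34² + 9)/(2·27) ≡ 36/17. 17⁻¹ ≡ 24 (mod 37) since 17·24 = 408 ≡ 1, so λ ≡ 36·24 ≡ 13.
  x = λ² - 34 - 34 = 169 - 68 ≡ 27; y = λ·(34 - 27) - 27 ≡ 27. → (27, 27)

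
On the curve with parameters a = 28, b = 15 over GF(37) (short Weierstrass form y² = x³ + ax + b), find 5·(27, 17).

(15, 31)

Write Q = (27, 17).
Repeated addition: build up to 5Q.
2Q: tangent at (27, 17): λ = (3·27² + 28)/(2·17) ≡ 32/34. 34⁻¹ ≡ 12 (mod 37) since 34·12 = 408 ≡ 1, so λ ≡ 32·12 ≡ 14.
  x = λ² - 27 - 27 = 196 - 54 ≡ 31; y = λ·(27 - 31) - 17 ≡ 1. → (31, 1)
3Q: (31, 1) + (27, 17). λ = (17 - 1)/(27 - 31) ≡ 16/33 mod 37. 33⁻¹ ≡ 9 (mod 37), so λ ≡ 33.
  x = λ² - 31 - 27 = 1089 - 58 ≡ 32; y = λ·(31 - 32) - 1 ≡ 3. → (32, 3)
4Q: (32, 3) + (27, 17). λ = (17 - 3)/(27 - 32) ≡ 14/32 mod 37. 32⁻¹ ≡ 22 (mod 37) since 32·22 = 704 ≡ 1, so λ ≡ 12.
  x = λ² - 32 - 27 = 144 - 59 ≡ 11; y = λ·(32 - 11) - 3 ≡ 27. → (11, 27)
5Q: (11, 27) + (27, 17). λ = (17 - 27)/(27 - 11) ≡ 27/16 mod 37. 16⁻¹ ≡ 7 (mod 37), so λ ≡ 4.
  x = λ² - 11 - 27 = 16 - 38 ≡ 15; y = λ·(11 - 15) - 27 ≡ 31. → (15, 31)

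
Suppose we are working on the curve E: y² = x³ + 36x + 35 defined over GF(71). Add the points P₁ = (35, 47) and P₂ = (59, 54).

(63, 4)

(35, 47) + (59, 54). λ = (54 - 47)/(59 - 35) ≡ 7/24 mod 71. 24⁻¹ ≡ 3 (mod 71) since 24·3 = 72 ≡ 1, so λ ≡ 21.
  x = λ² - 35 - 59 = 441 - 94 ≡ 63; y = λ·(35 - 63) - 47 ≡ 4. → (63, 4)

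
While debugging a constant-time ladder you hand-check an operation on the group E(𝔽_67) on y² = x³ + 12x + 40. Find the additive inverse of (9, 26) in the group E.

(9, 41)

-(9, 26) = (9, -26 mod 67) = (9, 41).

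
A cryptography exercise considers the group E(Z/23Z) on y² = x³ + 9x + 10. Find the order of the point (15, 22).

7

2P: tangent at (15, 22): λ = (3·15² + 9)/(2·22) ≡ 17/21. 21⁻¹ ≡ 11 (mod 23) since 21·11 = 231 ≡ 1, so λ ≡ 17·11 ≡ 3.
  x = λ² - 15 - 15 = 9 - 30 ≡ 2; y = λ·(15 - 2) - 22 ≡ 17. → (2, 17)
3P: (2, 17) + (15, 22). λ = (22 - 17)/(15 - 2) ≡ 5/13 mod 23. 13⁻¹ ≡ 16 (mod 23), so λ ≡ 11.
  x = λ² - 2 - 15 = 121 - 17 ≡ 12; y = λ·(2 - 12) - 17 ≡ 11. → (12, 11)
4P: (12, 11) + (15, 22). λ = (22 - 11)/(15 - 12) ≡ 11/3 mod 23. 3⁻¹ ≡ 8 (mod 23), so λ ≡ 19.
  x = λ² - 12 - 15 = 361 - 27 ≡ 12; y = λ·(12 - 12) - 11 ≡ 12. → (12, 12)
5P: (12, 12) + (15, 22). λ = (22 - 12)/(15 - 12) ≡ 10/3 mod 23. 3⁻¹ ≡ 8 (mod 23) since 3·8 = 24 ≡ 1, so λ ≡ 11.
  x = λ² - 12 - 15 = 121 - 27 ≡ 2; y = λ·(12 - 2) - 12 ≡ 6. → (2, 6)
6P: (2, 6) + (15, 22). λ = (22 - 6)/(15 - 2) ≡ 16/13 mod 23. 13⁻¹ ≡ 16 (mod 23) since 13·16 = 208 ≡ 1, so λ ≡ 3.
  x = λ² - 2 - 15 = 9 - 17 ≡ 15; y = λ·(2 - 15) - 6 ≡ 1. → (15, 1)
7P: (15, 1) + (15, 22): same x and y₁ ≡ -y₂, so the sum is ∞.
7P = ∞, so the order is 7.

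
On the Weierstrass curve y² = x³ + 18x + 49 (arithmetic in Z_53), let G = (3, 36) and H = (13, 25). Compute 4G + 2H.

(46, 51)

First 4G:
Repeated addition: build up to 4G.
2G: tangent at (3, 36): λ = (3·3² + 18)/(2·36) ≡ 45/19. 19⁻¹ ≡ 14 (mod 53) since 19·14 = 266 ≡ 1, so λ ≡ 45·14 ≡ 47.
  x = λ² - 3 - 3 = 2209 - 6 ≡ 30; y = λ·(3 - 30) - 36 ≡ 20. → (30, 20)
3G: (30, 20) + (3, 36). λ = (36 - 20)/(3 - 30) ≡ 16/26 mod 53. 26⁻¹ ≡ 51 (mod 53) since 26·51 = 1326 ≡ 1, so λ ≡ 21.
  x = λ² - 30 - 3 = 441 - 33 ≡ 37; y = λ·(30 - 37) - 20 ≡ 45. → (37, 45)
4G: (37, 45) + (3, 36). λ = (36 - 45)/(3 - 37) ≡ 44/19 mod 53. 19⁻¹ ≡ 14 (mod 53) since 19·14 = 266 ≡ 1, so λ ≡ 33.
  x = λ² - 37 - 3 = 1089 - 40 ≡ 42; y = λ·(37 - 42) - 45 ≡ 2. → (42, 2)
4G = (42, 2).
Next 2H:
Repeated addition: build up to 2H.
2H: tangent at (13, 25): λ = (3·13² + 18)/(2·25) ≡ 48/50. 50⁻¹ ≡ 35 (mod 53), so λ ≡ 48·35 ≡ 37.
  x = λ² - 13 - 13 = 1369 - 26 ≡ 18; y = λ·(13 - 18) - 25 ≡ 2. → (18, 2)
2H = (18, 2).
Finally 4G + 2H:
(42, 2) + (18, 2). λ = (2 - 2)/(18 - 42) ≡ 0/29 mod 53. 29⁻¹ ≡ 11 (mod 53) since 29·11 = 319 ≡ 1, so λ ≡ 0.
  x = λ² - 42 - 18 = 0 - 60 ≡ 46; y = λ·(42 - 46) - 2 ≡ 51. → (46, 51)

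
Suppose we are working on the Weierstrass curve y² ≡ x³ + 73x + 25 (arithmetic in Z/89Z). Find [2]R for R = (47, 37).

(67, 26)

tangent at (47, 37): λ = (3·47² + 73)/(2·37) ≡ 25/74. 74⁻¹ ≡ 83 (mod 89), so λ ≡ 25·83 ≡ 28.
  x = λ² - 47 - 47 = 784 - 94 ≡ 67; y = λ·(47 - 67) - 37 ≡ 26. → (67, 26)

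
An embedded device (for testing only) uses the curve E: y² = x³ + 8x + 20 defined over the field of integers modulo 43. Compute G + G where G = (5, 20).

tangent at (5, 20): λ = (3·5² + 8)/(2·20) ≡ 40/40. 40⁻¹ ≡ 14 (mod 43), so λ ≡ 40·14 ≡ 1.
  x = λ² - 5 - 5 = 1 - 10 ≡ 34; y = λ·(5 - 34) - 20 ≡ 37. → (34, 37)

(34, 37)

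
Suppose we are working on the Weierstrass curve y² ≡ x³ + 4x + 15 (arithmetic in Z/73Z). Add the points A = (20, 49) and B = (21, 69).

(20, 49) + (21, 69). λ = (69 - 49)/(21 - 20) ≡ 20/1 mod 73. 1⁻¹ ≡ 1 (mod 73), so λ ≡ 20.
  x = λ² - 20 - 21 = 400 - 41 ≡ 67; y = λ·(20 - 67) - 49 ≡ 33. → (67, 33)

(67, 33)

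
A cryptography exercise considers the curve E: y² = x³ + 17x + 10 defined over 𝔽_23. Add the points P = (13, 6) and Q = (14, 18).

(2, 11)

(13, 6) + (14, 18). λ = (18 - 6)/(14 - 13) ≡ 12/1 mod 23. 1⁻¹ ≡ 1 (mod 23) since 1·1 = 1 ≡ 1, so λ ≡ 12.
  x = λ² - 13 - 14 = 144 - 27 ≡ 2; y = λ·(13 - 2) - 6 ≡ 11. → (2, 11)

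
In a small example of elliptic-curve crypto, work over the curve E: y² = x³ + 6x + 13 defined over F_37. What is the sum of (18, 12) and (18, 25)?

The two points share x = 18 and their y-coordinates satisfy 12 + 25 ≡ 0 (mod 37), so they are inverses. Their sum is 𝒪.

O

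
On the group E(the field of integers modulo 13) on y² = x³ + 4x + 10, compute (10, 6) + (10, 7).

O

The two points share x = 10 and their y-coordinates satisfy 6 + 7 ≡ 0 (mod 13), so they are inverses. Their sum is O.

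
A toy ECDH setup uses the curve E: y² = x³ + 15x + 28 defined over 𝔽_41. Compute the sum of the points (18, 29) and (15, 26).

(18, 29) + (15, 26). λ = (26 - 29)/(15 - 18) ≡ 38/38 mod 41. 38⁻¹ ≡ 27 (mod 41) since 38·27 = 1026 ≡ 1, so λ ≡ 1.
  x = λ² - 18 - 15 = 1 - 33 ≡ 9; y = λ·(18 - 9) - 29 ≡ 21. → (9, 21)

(9, 21)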